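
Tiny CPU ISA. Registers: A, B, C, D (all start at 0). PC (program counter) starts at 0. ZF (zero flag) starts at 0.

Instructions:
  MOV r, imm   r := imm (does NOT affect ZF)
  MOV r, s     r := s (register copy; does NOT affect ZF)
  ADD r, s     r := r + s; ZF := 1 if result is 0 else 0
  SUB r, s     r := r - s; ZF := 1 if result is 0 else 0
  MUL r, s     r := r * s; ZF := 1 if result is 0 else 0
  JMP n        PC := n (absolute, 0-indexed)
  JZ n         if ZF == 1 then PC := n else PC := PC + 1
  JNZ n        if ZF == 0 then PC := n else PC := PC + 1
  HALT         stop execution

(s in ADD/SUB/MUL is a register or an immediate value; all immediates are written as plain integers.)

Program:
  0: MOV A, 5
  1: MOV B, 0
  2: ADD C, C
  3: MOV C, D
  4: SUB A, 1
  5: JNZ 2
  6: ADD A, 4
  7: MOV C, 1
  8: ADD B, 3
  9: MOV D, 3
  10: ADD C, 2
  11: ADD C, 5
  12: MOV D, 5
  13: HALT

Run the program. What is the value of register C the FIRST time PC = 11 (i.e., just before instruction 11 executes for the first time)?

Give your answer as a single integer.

Step 1: PC=0 exec 'MOV A, 5'. After: A=5 B=0 C=0 D=0 ZF=0 PC=1
Step 2: PC=1 exec 'MOV B, 0'. After: A=5 B=0 C=0 D=0 ZF=0 PC=2
Step 3: PC=2 exec 'ADD C, C'. After: A=5 B=0 C=0 D=0 ZF=1 PC=3
Step 4: PC=3 exec 'MOV C, D'. After: A=5 B=0 C=0 D=0 ZF=1 PC=4
Step 5: PC=4 exec 'SUB A, 1'. After: A=4 B=0 C=0 D=0 ZF=0 PC=5
Step 6: PC=5 exec 'JNZ 2'. After: A=4 B=0 C=0 D=0 ZF=0 PC=2
Step 7: PC=2 exec 'ADD C, C'. After: A=4 B=0 C=0 D=0 ZF=1 PC=3
Step 8: PC=3 exec 'MOV C, D'. After: A=4 B=0 C=0 D=0 ZF=1 PC=4
Step 9: PC=4 exec 'SUB A, 1'. After: A=3 B=0 C=0 D=0 ZF=0 PC=5
Step 10: PC=5 exec 'JNZ 2'. After: A=3 B=0 C=0 D=0 ZF=0 PC=2
Step 11: PC=2 exec 'ADD C, C'. After: A=3 B=0 C=0 D=0 ZF=1 PC=3
Step 12: PC=3 exec 'MOV C, D'. After: A=3 B=0 C=0 D=0 ZF=1 PC=4
Step 13: PC=4 exec 'SUB A, 1'. After: A=2 B=0 C=0 D=0 ZF=0 PC=5
Step 14: PC=5 exec 'JNZ 2'. After: A=2 B=0 C=0 D=0 ZF=0 PC=2
Step 15: PC=2 exec 'ADD C, C'. After: A=2 B=0 C=0 D=0 ZF=1 PC=3
Step 16: PC=3 exec 'MOV C, D'. After: A=2 B=0 C=0 D=0 ZF=1 PC=4
Step 17: PC=4 exec 'SUB A, 1'. After: A=1 B=0 C=0 D=0 ZF=0 PC=5
Step 18: PC=5 exec 'JNZ 2'. After: A=1 B=0 C=0 D=0 ZF=0 PC=2
Step 19: PC=2 exec 'ADD C, C'. After: A=1 B=0 C=0 D=0 ZF=1 PC=3
Step 20: PC=3 exec 'MOV C, D'. After: A=1 B=0 C=0 D=0 ZF=1 PC=4
Step 21: PC=4 exec 'SUB A, 1'. After: A=0 B=0 C=0 D=0 ZF=1 PC=5
Step 22: PC=5 exec 'JNZ 2'. After: A=0 B=0 C=0 D=0 ZF=1 PC=6
Step 23: PC=6 exec 'ADD A, 4'. After: A=4 B=0 C=0 D=0 ZF=0 PC=7
Step 24: PC=7 exec 'MOV C, 1'. After: A=4 B=0 C=1 D=0 ZF=0 PC=8
Step 25: PC=8 exec 'ADD B, 3'. After: A=4 B=3 C=1 D=0 ZF=0 PC=9
Step 26: PC=9 exec 'MOV D, 3'. After: A=4 B=3 C=1 D=3 ZF=0 PC=10
Step 27: PC=10 exec 'ADD C, 2'. After: A=4 B=3 C=3 D=3 ZF=0 PC=11
First time PC=11: C=3

3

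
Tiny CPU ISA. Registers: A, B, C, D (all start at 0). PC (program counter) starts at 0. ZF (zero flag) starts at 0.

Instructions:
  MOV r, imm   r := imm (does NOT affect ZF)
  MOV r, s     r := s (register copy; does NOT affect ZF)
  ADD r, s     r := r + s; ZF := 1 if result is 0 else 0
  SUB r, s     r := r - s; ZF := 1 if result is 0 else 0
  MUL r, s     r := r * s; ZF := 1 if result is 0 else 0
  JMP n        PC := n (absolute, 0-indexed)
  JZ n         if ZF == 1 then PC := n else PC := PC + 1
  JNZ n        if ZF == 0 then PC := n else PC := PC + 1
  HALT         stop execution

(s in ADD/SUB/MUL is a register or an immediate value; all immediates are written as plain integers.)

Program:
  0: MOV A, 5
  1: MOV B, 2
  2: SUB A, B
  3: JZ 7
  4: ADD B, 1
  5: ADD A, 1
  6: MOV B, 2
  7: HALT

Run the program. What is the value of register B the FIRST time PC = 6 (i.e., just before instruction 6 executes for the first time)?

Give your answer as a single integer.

Step 1: PC=0 exec 'MOV A, 5'. After: A=5 B=0 C=0 D=0 ZF=0 PC=1
Step 2: PC=1 exec 'MOV B, 2'. After: A=5 B=2 C=0 D=0 ZF=0 PC=2
Step 3: PC=2 exec 'SUB A, B'. After: A=3 B=2 C=0 D=0 ZF=0 PC=3
Step 4: PC=3 exec 'JZ 7'. After: A=3 B=2 C=0 D=0 ZF=0 PC=4
Step 5: PC=4 exec 'ADD B, 1'. After: A=3 B=3 C=0 D=0 ZF=0 PC=5
Step 6: PC=5 exec 'ADD A, 1'. After: A=4 B=3 C=0 D=0 ZF=0 PC=6
First time PC=6: B=3

3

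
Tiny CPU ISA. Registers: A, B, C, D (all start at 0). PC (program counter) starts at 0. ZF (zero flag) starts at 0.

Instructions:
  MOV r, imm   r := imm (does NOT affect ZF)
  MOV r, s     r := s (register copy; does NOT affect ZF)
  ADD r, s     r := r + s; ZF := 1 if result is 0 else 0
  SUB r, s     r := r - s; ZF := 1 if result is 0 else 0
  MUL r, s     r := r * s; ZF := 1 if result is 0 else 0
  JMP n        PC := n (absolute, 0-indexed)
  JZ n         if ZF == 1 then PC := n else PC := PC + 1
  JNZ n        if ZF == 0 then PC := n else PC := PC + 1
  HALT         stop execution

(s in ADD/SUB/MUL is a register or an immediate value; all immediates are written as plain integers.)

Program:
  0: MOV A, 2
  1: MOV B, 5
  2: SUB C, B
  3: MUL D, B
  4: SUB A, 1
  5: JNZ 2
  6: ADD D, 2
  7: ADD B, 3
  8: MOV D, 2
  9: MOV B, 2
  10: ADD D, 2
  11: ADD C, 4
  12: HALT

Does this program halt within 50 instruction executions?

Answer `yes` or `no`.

Answer: yes

Derivation:
Step 1: PC=0 exec 'MOV A, 2'. After: A=2 B=0 C=0 D=0 ZF=0 PC=1
Step 2: PC=1 exec 'MOV B, 5'. After: A=2 B=5 C=0 D=0 ZF=0 PC=2
Step 3: PC=2 exec 'SUB C, B'. After: A=2 B=5 C=-5 D=0 ZF=0 PC=3
Step 4: PC=3 exec 'MUL D, B'. After: A=2 B=5 C=-5 D=0 ZF=1 PC=4
Step 5: PC=4 exec 'SUB A, 1'. After: A=1 B=5 C=-5 D=0 ZF=0 PC=5
Step 6: PC=5 exec 'JNZ 2'. After: A=1 B=5 C=-5 D=0 ZF=0 PC=2
Step 7: PC=2 exec 'SUB C, B'. After: A=1 B=5 C=-10 D=0 ZF=0 PC=3
Step 8: PC=3 exec 'MUL D, B'. After: A=1 B=5 C=-10 D=0 ZF=1 PC=4
Step 9: PC=4 exec 'SUB A, 1'. After: A=0 B=5 C=-10 D=0 ZF=1 PC=5
Step 10: PC=5 exec 'JNZ 2'. After: A=0 B=5 C=-10 D=0 ZF=1 PC=6
Step 11: PC=6 exec 'ADD D, 2'. After: A=0 B=5 C=-10 D=2 ZF=0 PC=7
Step 12: PC=7 exec 'ADD B, 3'. After: A=0 B=8 C=-10 D=2 ZF=0 PC=8
Step 13: PC=8 exec 'MOV D, 2'. After: A=0 B=8 C=-10 D=2 ZF=0 PC=9
Step 14: PC=9 exec 'MOV B, 2'. After: A=0 B=2 C=-10 D=2 ZF=0 PC=10
Step 15: PC=10 exec 'ADD D, 2'. After: A=0 B=2 C=-10 D=4 ZF=0 PC=11
Step 16: PC=11 exec 'ADD C, 4'. After: A=0 B=2 C=-6 D=4 ZF=0 PC=12
Step 17: PC=12 exec 'HALT'. After: A=0 B=2 C=-6 D=4 ZF=0 PC=12 HALTED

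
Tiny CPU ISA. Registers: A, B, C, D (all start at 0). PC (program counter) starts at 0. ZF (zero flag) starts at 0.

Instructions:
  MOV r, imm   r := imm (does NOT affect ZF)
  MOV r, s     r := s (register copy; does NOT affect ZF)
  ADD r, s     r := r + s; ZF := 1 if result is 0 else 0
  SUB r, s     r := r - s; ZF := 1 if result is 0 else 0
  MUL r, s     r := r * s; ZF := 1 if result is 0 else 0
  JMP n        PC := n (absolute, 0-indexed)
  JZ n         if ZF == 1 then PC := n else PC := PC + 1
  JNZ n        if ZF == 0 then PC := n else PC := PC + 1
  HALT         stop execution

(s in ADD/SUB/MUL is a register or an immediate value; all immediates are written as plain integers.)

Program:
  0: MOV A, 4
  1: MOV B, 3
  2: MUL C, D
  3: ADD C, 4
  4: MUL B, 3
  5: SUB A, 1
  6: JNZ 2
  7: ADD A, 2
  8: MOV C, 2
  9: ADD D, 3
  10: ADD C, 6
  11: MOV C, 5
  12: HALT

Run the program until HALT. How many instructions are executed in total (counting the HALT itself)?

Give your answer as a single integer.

Step 1: PC=0 exec 'MOV A, 4'. After: A=4 B=0 C=0 D=0 ZF=0 PC=1
Step 2: PC=1 exec 'MOV B, 3'. After: A=4 B=3 C=0 D=0 ZF=0 PC=2
Step 3: PC=2 exec 'MUL C, D'. After: A=4 B=3 C=0 D=0 ZF=1 PC=3
Step 4: PC=3 exec 'ADD C, 4'. After: A=4 B=3 C=4 D=0 ZF=0 PC=4
Step 5: PC=4 exec 'MUL B, 3'. After: A=4 B=9 C=4 D=0 ZF=0 PC=5
Step 6: PC=5 exec 'SUB A, 1'. After: A=3 B=9 C=4 D=0 ZF=0 PC=6
Step 7: PC=6 exec 'JNZ 2'. After: A=3 B=9 C=4 D=0 ZF=0 PC=2
Step 8: PC=2 exec 'MUL C, D'. After: A=3 B=9 C=0 D=0 ZF=1 PC=3
Step 9: PC=3 exec 'ADD C, 4'. After: A=3 B=9 C=4 D=0 ZF=0 PC=4
Step 10: PC=4 exec 'MUL B, 3'. After: A=3 B=27 C=4 D=0 ZF=0 PC=5
Step 11: PC=5 exec 'SUB A, 1'. After: A=2 B=27 C=4 D=0 ZF=0 PC=6
Step 12: PC=6 exec 'JNZ 2'. After: A=2 B=27 C=4 D=0 ZF=0 PC=2
Step 13: PC=2 exec 'MUL C, D'. After: A=2 B=27 C=0 D=0 ZF=1 PC=3
Step 14: PC=3 exec 'ADD C, 4'. After: A=2 B=27 C=4 D=0 ZF=0 PC=4
Step 15: PC=4 exec 'MUL B, 3'. After: A=2 B=81 C=4 D=0 ZF=0 PC=5
Step 16: PC=5 exec 'SUB A, 1'. After: A=1 B=81 C=4 D=0 ZF=0 PC=6
Step 17: PC=6 exec 'JNZ 2'. After: A=1 B=81 C=4 D=0 ZF=0 PC=2
Step 18: PC=2 exec 'MUL C, D'. After: A=1 B=81 C=0 D=0 ZF=1 PC=3
Step 19: PC=3 exec 'ADD C, 4'. After: A=1 B=81 C=4 D=0 ZF=0 PC=4
Step 20: PC=4 exec 'MUL B, 3'. After: A=1 B=243 C=4 D=0 ZF=0 PC=5
Step 21: PC=5 exec 'SUB A, 1'. After: A=0 B=243 C=4 D=0 ZF=1 PC=6
Step 22: PC=6 exec 'JNZ 2'. After: A=0 B=243 C=4 D=0 ZF=1 PC=7
Step 23: PC=7 exec 'ADD A, 2'. After: A=2 B=243 C=4 D=0 ZF=0 PC=8
Step 24: PC=8 exec 'MOV C, 2'. After: A=2 B=243 C=2 D=0 ZF=0 PC=9
Step 25: PC=9 exec 'ADD D, 3'. After: A=2 B=243 C=2 D=3 ZF=0 PC=10
Step 26: PC=10 exec 'ADD C, 6'. After: A=2 B=243 C=8 D=3 ZF=0 PC=11
Step 27: PC=11 exec 'MOV C, 5'. After: A=2 B=243 C=5 D=3 ZF=0 PC=12
Step 28: PC=12 exec 'HALT'. After: A=2 B=243 C=5 D=3 ZF=0 PC=12 HALTED
Total instructions executed: 28

Answer: 28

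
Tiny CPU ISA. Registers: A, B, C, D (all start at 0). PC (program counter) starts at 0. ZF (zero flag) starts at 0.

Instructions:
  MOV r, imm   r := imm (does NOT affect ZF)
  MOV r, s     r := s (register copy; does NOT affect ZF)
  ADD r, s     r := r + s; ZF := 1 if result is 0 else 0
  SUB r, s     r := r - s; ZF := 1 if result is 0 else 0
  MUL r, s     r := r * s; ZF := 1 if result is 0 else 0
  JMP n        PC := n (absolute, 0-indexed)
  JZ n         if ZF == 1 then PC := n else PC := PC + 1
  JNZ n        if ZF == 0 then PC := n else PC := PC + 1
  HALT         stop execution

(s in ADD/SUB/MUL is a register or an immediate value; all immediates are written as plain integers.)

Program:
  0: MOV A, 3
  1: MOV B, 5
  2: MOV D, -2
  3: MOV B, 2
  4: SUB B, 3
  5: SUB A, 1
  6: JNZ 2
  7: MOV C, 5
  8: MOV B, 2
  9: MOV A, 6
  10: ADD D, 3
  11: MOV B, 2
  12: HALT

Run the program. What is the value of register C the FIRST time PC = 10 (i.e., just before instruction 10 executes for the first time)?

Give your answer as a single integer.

Step 1: PC=0 exec 'MOV A, 3'. After: A=3 B=0 C=0 D=0 ZF=0 PC=1
Step 2: PC=1 exec 'MOV B, 5'. After: A=3 B=5 C=0 D=0 ZF=0 PC=2
Step 3: PC=2 exec 'MOV D, -2'. After: A=3 B=5 C=0 D=-2 ZF=0 PC=3
Step 4: PC=3 exec 'MOV B, 2'. After: A=3 B=2 C=0 D=-2 ZF=0 PC=4
Step 5: PC=4 exec 'SUB B, 3'. After: A=3 B=-1 C=0 D=-2 ZF=0 PC=5
Step 6: PC=5 exec 'SUB A, 1'. After: A=2 B=-1 C=0 D=-2 ZF=0 PC=6
Step 7: PC=6 exec 'JNZ 2'. After: A=2 B=-1 C=0 D=-2 ZF=0 PC=2
Step 8: PC=2 exec 'MOV D, -2'. After: A=2 B=-1 C=0 D=-2 ZF=0 PC=3
Step 9: PC=3 exec 'MOV B, 2'. After: A=2 B=2 C=0 D=-2 ZF=0 PC=4
Step 10: PC=4 exec 'SUB B, 3'. After: A=2 B=-1 C=0 D=-2 ZF=0 PC=5
Step 11: PC=5 exec 'SUB A, 1'. After: A=1 B=-1 C=0 D=-2 ZF=0 PC=6
Step 12: PC=6 exec 'JNZ 2'. After: A=1 B=-1 C=0 D=-2 ZF=0 PC=2
Step 13: PC=2 exec 'MOV D, -2'. After: A=1 B=-1 C=0 D=-2 ZF=0 PC=3
Step 14: PC=3 exec 'MOV B, 2'. After: A=1 B=2 C=0 D=-2 ZF=0 PC=4
Step 15: PC=4 exec 'SUB B, 3'. After: A=1 B=-1 C=0 D=-2 ZF=0 PC=5
Step 16: PC=5 exec 'SUB A, 1'. After: A=0 B=-1 C=0 D=-2 ZF=1 PC=6
Step 17: PC=6 exec 'JNZ 2'. After: A=0 B=-1 C=0 D=-2 ZF=1 PC=7
Step 18: PC=7 exec 'MOV C, 5'. After: A=0 B=-1 C=5 D=-2 ZF=1 PC=8
Step 19: PC=8 exec 'MOV B, 2'. After: A=0 B=2 C=5 D=-2 ZF=1 PC=9
Step 20: PC=9 exec 'MOV A, 6'. After: A=6 B=2 C=5 D=-2 ZF=1 PC=10
First time PC=10: C=5

5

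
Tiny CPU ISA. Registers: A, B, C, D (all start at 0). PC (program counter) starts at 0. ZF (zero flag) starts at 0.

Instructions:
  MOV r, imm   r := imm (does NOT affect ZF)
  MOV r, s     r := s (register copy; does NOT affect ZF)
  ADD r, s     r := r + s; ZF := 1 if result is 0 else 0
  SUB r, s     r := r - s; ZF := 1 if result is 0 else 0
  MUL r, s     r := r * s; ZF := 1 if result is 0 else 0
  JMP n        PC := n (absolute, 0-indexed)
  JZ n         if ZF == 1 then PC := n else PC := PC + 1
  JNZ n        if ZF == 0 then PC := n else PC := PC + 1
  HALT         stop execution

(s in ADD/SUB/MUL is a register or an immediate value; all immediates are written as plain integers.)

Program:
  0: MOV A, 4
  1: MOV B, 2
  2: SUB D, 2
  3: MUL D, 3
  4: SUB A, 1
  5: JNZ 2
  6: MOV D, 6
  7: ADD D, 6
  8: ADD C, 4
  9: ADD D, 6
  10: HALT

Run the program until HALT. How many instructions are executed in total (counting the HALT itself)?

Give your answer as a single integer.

Step 1: PC=0 exec 'MOV A, 4'. After: A=4 B=0 C=0 D=0 ZF=0 PC=1
Step 2: PC=1 exec 'MOV B, 2'. After: A=4 B=2 C=0 D=0 ZF=0 PC=2
Step 3: PC=2 exec 'SUB D, 2'. After: A=4 B=2 C=0 D=-2 ZF=0 PC=3
Step 4: PC=3 exec 'MUL D, 3'. After: A=4 B=2 C=0 D=-6 ZF=0 PC=4
Step 5: PC=4 exec 'SUB A, 1'. After: A=3 B=2 C=0 D=-6 ZF=0 PC=5
Step 6: PC=5 exec 'JNZ 2'. After: A=3 B=2 C=0 D=-6 ZF=0 PC=2
Step 7: PC=2 exec 'SUB D, 2'. After: A=3 B=2 C=0 D=-8 ZF=0 PC=3
Step 8: PC=3 exec 'MUL D, 3'. After: A=3 B=2 C=0 D=-24 ZF=0 PC=4
Step 9: PC=4 exec 'SUB A, 1'. After: A=2 B=2 C=0 D=-24 ZF=0 PC=5
Step 10: PC=5 exec 'JNZ 2'. After: A=2 B=2 C=0 D=-24 ZF=0 PC=2
Step 11: PC=2 exec 'SUB D, 2'. After: A=2 B=2 C=0 D=-26 ZF=0 PC=3
Step 12: PC=3 exec 'MUL D, 3'. After: A=2 B=2 C=0 D=-78 ZF=0 PC=4
Step 13: PC=4 exec 'SUB A, 1'. After: A=1 B=2 C=0 D=-78 ZF=0 PC=5
Step 14: PC=5 exec 'JNZ 2'. After: A=1 B=2 C=0 D=-78 ZF=0 PC=2
Step 15: PC=2 exec 'SUB D, 2'. After: A=1 B=2 C=0 D=-80 ZF=0 PC=3
Step 16: PC=3 exec 'MUL D, 3'. After: A=1 B=2 C=0 D=-240 ZF=0 PC=4
Step 17: PC=4 exec 'SUB A, 1'. After: A=0 B=2 C=0 D=-240 ZF=1 PC=5
Step 18: PC=5 exec 'JNZ 2'. After: A=0 B=2 C=0 D=-240 ZF=1 PC=6
Step 19: PC=6 exec 'MOV D, 6'. After: A=0 B=2 C=0 D=6 ZF=1 PC=7
Step 20: PC=7 exec 'ADD D, 6'. After: A=0 B=2 C=0 D=12 ZF=0 PC=8
Step 21: PC=8 exec 'ADD C, 4'. After: A=0 B=2 C=4 D=12 ZF=0 PC=9
Step 22: PC=9 exec 'ADD D, 6'. After: A=0 B=2 C=4 D=18 ZF=0 PC=10
Step 23: PC=10 exec 'HALT'. After: A=0 B=2 C=4 D=18 ZF=0 PC=10 HALTED
Total instructions executed: 23

Answer: 23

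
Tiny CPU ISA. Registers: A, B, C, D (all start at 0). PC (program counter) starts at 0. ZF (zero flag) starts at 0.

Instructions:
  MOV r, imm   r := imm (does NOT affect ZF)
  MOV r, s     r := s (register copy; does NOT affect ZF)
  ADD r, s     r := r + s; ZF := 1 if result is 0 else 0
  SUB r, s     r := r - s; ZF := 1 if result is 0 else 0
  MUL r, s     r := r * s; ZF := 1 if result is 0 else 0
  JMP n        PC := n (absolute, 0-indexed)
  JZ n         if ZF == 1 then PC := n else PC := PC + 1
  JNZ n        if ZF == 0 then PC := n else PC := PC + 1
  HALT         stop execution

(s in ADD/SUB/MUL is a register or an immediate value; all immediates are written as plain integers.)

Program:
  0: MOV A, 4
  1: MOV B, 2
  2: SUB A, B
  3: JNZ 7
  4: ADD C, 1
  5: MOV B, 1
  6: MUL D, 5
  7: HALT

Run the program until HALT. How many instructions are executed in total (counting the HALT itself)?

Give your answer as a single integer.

Answer: 5

Derivation:
Step 1: PC=0 exec 'MOV A, 4'. After: A=4 B=0 C=0 D=0 ZF=0 PC=1
Step 2: PC=1 exec 'MOV B, 2'. After: A=4 B=2 C=0 D=0 ZF=0 PC=2
Step 3: PC=2 exec 'SUB A, B'. After: A=2 B=2 C=0 D=0 ZF=0 PC=3
Step 4: PC=3 exec 'JNZ 7'. After: A=2 B=2 C=0 D=0 ZF=0 PC=7
Step 5: PC=7 exec 'HALT'. After: A=2 B=2 C=0 D=0 ZF=0 PC=7 HALTED
Total instructions executed: 5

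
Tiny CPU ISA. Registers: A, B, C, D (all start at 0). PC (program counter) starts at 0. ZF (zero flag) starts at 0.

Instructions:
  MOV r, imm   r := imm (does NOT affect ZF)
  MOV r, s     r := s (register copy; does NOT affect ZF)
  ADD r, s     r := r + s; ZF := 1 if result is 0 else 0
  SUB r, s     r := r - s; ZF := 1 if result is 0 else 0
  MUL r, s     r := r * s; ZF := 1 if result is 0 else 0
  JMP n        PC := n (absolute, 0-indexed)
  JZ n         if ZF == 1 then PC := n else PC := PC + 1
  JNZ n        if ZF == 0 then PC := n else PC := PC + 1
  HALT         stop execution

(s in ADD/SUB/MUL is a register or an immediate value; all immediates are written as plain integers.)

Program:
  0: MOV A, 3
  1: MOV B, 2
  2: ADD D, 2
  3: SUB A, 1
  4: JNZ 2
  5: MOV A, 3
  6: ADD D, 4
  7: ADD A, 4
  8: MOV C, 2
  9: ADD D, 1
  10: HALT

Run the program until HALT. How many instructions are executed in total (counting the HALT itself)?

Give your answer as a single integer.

Answer: 17

Derivation:
Step 1: PC=0 exec 'MOV A, 3'. After: A=3 B=0 C=0 D=0 ZF=0 PC=1
Step 2: PC=1 exec 'MOV B, 2'. After: A=3 B=2 C=0 D=0 ZF=0 PC=2
Step 3: PC=2 exec 'ADD D, 2'. After: A=3 B=2 C=0 D=2 ZF=0 PC=3
Step 4: PC=3 exec 'SUB A, 1'. After: A=2 B=2 C=0 D=2 ZF=0 PC=4
Step 5: PC=4 exec 'JNZ 2'. After: A=2 B=2 C=0 D=2 ZF=0 PC=2
Step 6: PC=2 exec 'ADD D, 2'. After: A=2 B=2 C=0 D=4 ZF=0 PC=3
Step 7: PC=3 exec 'SUB A, 1'. After: A=1 B=2 C=0 D=4 ZF=0 PC=4
Step 8: PC=4 exec 'JNZ 2'. After: A=1 B=2 C=0 D=4 ZF=0 PC=2
Step 9: PC=2 exec 'ADD D, 2'. After: A=1 B=2 C=0 D=6 ZF=0 PC=3
Step 10: PC=3 exec 'SUB A, 1'. After: A=0 B=2 C=0 D=6 ZF=1 PC=4
Step 11: PC=4 exec 'JNZ 2'. After: A=0 B=2 C=0 D=6 ZF=1 PC=5
Step 12: PC=5 exec 'MOV A, 3'. After: A=3 B=2 C=0 D=6 ZF=1 PC=6
Step 13: PC=6 exec 'ADD D, 4'. After: A=3 B=2 C=0 D=10 ZF=0 PC=7
Step 14: PC=7 exec 'ADD A, 4'. After: A=7 B=2 C=0 D=10 ZF=0 PC=8
Step 15: PC=8 exec 'MOV C, 2'. After: A=7 B=2 C=2 D=10 ZF=0 PC=9
Step 16: PC=9 exec 'ADD D, 1'. After: A=7 B=2 C=2 D=11 ZF=0 PC=10
Step 17: PC=10 exec 'HALT'. After: A=7 B=2 C=2 D=11 ZF=0 PC=10 HALTED
Total instructions executed: 17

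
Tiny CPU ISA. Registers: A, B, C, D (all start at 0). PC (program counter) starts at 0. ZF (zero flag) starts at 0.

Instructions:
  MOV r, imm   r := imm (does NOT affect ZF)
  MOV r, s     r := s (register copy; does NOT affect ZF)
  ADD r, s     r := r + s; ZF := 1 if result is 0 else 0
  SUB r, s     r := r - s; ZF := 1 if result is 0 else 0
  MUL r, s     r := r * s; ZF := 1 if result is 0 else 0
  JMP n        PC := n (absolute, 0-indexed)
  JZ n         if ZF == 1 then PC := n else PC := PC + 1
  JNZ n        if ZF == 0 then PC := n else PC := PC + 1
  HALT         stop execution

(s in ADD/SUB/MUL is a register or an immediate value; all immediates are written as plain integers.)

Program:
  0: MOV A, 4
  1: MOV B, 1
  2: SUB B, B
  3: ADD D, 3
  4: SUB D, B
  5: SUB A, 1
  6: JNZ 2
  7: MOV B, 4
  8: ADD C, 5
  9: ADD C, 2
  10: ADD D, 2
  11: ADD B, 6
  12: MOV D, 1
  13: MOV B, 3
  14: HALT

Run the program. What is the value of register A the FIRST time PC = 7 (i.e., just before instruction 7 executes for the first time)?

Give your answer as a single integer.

Step 1: PC=0 exec 'MOV A, 4'. After: A=4 B=0 C=0 D=0 ZF=0 PC=1
Step 2: PC=1 exec 'MOV B, 1'. After: A=4 B=1 C=0 D=0 ZF=0 PC=2
Step 3: PC=2 exec 'SUB B, B'. After: A=4 B=0 C=0 D=0 ZF=1 PC=3
Step 4: PC=3 exec 'ADD D, 3'. After: A=4 B=0 C=0 D=3 ZF=0 PC=4
Step 5: PC=4 exec 'SUB D, B'. After: A=4 B=0 C=0 D=3 ZF=0 PC=5
Step 6: PC=5 exec 'SUB A, 1'. After: A=3 B=0 C=0 D=3 ZF=0 PC=6
Step 7: PC=6 exec 'JNZ 2'. After: A=3 B=0 C=0 D=3 ZF=0 PC=2
Step 8: PC=2 exec 'SUB B, B'. After: A=3 B=0 C=0 D=3 ZF=1 PC=3
Step 9: PC=3 exec 'ADD D, 3'. After: A=3 B=0 C=0 D=6 ZF=0 PC=4
Step 10: PC=4 exec 'SUB D, B'. After: A=3 B=0 C=0 D=6 ZF=0 PC=5
Step 11: PC=5 exec 'SUB A, 1'. After: A=2 B=0 C=0 D=6 ZF=0 PC=6
Step 12: PC=6 exec 'JNZ 2'. After: A=2 B=0 C=0 D=6 ZF=0 PC=2
Step 13: PC=2 exec 'SUB B, B'. After: A=2 B=0 C=0 D=6 ZF=1 PC=3
Step 14: PC=3 exec 'ADD D, 3'. After: A=2 B=0 C=0 D=9 ZF=0 PC=4
Step 15: PC=4 exec 'SUB D, B'. After: A=2 B=0 C=0 D=9 ZF=0 PC=5
Step 16: PC=5 exec 'SUB A, 1'. After: A=1 B=0 C=0 D=9 ZF=0 PC=6
Step 17: PC=6 exec 'JNZ 2'. After: A=1 B=0 C=0 D=9 ZF=0 PC=2
Step 18: PC=2 exec 'SUB B, B'. After: A=1 B=0 C=0 D=9 ZF=1 PC=3
Step 19: PC=3 exec 'ADD D, 3'. After: A=1 B=0 C=0 D=12 ZF=0 PC=4
Step 20: PC=4 exec 'SUB D, B'. After: A=1 B=0 C=0 D=12 ZF=0 PC=5
Step 21: PC=5 exec 'SUB A, 1'. After: A=0 B=0 C=0 D=12 ZF=1 PC=6
Step 22: PC=6 exec 'JNZ 2'. After: A=0 B=0 C=0 D=12 ZF=1 PC=7
First time PC=7: A=0

0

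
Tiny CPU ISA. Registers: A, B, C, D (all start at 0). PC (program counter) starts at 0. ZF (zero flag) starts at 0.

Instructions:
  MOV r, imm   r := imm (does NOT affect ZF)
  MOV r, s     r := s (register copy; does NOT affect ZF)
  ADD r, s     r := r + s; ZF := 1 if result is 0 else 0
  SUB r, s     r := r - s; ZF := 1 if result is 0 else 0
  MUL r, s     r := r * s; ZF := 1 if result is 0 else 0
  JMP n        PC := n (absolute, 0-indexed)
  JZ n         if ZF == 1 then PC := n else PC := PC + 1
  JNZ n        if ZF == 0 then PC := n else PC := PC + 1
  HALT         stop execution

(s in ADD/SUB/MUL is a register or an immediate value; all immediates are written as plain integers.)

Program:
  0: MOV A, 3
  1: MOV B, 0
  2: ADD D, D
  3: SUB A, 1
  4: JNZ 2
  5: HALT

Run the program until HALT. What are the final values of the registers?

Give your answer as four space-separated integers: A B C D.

Answer: 0 0 0 0

Derivation:
Step 1: PC=0 exec 'MOV A, 3'. After: A=3 B=0 C=0 D=0 ZF=0 PC=1
Step 2: PC=1 exec 'MOV B, 0'. After: A=3 B=0 C=0 D=0 ZF=0 PC=2
Step 3: PC=2 exec 'ADD D, D'. After: A=3 B=0 C=0 D=0 ZF=1 PC=3
Step 4: PC=3 exec 'SUB A, 1'. After: A=2 B=0 C=0 D=0 ZF=0 PC=4
Step 5: PC=4 exec 'JNZ 2'. After: A=2 B=0 C=0 D=0 ZF=0 PC=2
Step 6: PC=2 exec 'ADD D, D'. After: A=2 B=0 C=0 D=0 ZF=1 PC=3
Step 7: PC=3 exec 'SUB A, 1'. After: A=1 B=0 C=0 D=0 ZF=0 PC=4
Step 8: PC=4 exec 'JNZ 2'. After: A=1 B=0 C=0 D=0 ZF=0 PC=2
Step 9: PC=2 exec 'ADD D, D'. After: A=1 B=0 C=0 D=0 ZF=1 PC=3
Step 10: PC=3 exec 'SUB A, 1'. After: A=0 B=0 C=0 D=0 ZF=1 PC=4
Step 11: PC=4 exec 'JNZ 2'. After: A=0 B=0 C=0 D=0 ZF=1 PC=5
Step 12: PC=5 exec 'HALT'. After: A=0 B=0 C=0 D=0 ZF=1 PC=5 HALTED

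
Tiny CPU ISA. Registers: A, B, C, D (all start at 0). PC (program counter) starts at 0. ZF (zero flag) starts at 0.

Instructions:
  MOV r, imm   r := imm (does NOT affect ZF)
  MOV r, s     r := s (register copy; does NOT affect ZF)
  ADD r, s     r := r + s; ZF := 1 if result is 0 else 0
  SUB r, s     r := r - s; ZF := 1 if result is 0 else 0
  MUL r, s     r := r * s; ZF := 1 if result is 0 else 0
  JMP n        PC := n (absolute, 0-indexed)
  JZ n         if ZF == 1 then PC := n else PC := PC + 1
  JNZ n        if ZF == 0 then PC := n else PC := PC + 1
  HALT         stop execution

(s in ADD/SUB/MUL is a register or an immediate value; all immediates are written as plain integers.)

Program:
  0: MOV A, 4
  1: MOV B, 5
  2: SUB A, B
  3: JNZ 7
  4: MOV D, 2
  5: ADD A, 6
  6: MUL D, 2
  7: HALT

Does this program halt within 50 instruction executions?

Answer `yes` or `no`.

Step 1: PC=0 exec 'MOV A, 4'. After: A=4 B=0 C=0 D=0 ZF=0 PC=1
Step 2: PC=1 exec 'MOV B, 5'. After: A=4 B=5 C=0 D=0 ZF=0 PC=2
Step 3: PC=2 exec 'SUB A, B'. After: A=-1 B=5 C=0 D=0 ZF=0 PC=3
Step 4: PC=3 exec 'JNZ 7'. After: A=-1 B=5 C=0 D=0 ZF=0 PC=7
Step 5: PC=7 exec 'HALT'. After: A=-1 B=5 C=0 D=0 ZF=0 PC=7 HALTED

Answer: yes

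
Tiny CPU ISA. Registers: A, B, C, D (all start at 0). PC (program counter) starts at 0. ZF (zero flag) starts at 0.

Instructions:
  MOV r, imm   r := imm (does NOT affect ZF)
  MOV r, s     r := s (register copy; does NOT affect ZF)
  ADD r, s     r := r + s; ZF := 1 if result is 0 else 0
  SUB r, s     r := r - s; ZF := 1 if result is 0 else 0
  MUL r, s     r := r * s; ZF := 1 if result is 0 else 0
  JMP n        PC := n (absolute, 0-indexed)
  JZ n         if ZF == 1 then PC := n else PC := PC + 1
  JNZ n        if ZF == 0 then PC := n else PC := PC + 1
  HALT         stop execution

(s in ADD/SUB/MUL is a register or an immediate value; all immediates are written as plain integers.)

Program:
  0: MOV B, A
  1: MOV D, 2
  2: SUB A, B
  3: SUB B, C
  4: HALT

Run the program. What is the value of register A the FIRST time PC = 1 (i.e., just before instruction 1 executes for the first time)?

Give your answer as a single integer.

Step 1: PC=0 exec 'MOV B, A'. After: A=0 B=0 C=0 D=0 ZF=0 PC=1
First time PC=1: A=0

0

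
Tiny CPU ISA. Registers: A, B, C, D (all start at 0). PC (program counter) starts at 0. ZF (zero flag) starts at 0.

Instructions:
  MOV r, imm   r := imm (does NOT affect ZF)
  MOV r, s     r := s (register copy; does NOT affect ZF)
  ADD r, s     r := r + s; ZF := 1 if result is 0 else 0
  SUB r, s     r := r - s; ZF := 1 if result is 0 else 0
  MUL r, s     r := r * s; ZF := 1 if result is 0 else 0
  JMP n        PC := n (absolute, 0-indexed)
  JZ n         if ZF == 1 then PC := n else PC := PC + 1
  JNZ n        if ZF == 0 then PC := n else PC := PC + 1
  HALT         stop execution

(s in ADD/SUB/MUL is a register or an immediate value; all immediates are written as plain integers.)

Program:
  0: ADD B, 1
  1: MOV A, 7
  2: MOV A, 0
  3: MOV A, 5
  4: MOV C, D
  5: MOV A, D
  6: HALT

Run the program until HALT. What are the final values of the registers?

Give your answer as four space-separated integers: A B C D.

Step 1: PC=0 exec 'ADD B, 1'. After: A=0 B=1 C=0 D=0 ZF=0 PC=1
Step 2: PC=1 exec 'MOV A, 7'. After: A=7 B=1 C=0 D=0 ZF=0 PC=2
Step 3: PC=2 exec 'MOV A, 0'. After: A=0 B=1 C=0 D=0 ZF=0 PC=3
Step 4: PC=3 exec 'MOV A, 5'. After: A=5 B=1 C=0 D=0 ZF=0 PC=4
Step 5: PC=4 exec 'MOV C, D'. After: A=5 B=1 C=0 D=0 ZF=0 PC=5
Step 6: PC=5 exec 'MOV A, D'. After: A=0 B=1 C=0 D=0 ZF=0 PC=6
Step 7: PC=6 exec 'HALT'. After: A=0 B=1 C=0 D=0 ZF=0 PC=6 HALTED

Answer: 0 1 0 0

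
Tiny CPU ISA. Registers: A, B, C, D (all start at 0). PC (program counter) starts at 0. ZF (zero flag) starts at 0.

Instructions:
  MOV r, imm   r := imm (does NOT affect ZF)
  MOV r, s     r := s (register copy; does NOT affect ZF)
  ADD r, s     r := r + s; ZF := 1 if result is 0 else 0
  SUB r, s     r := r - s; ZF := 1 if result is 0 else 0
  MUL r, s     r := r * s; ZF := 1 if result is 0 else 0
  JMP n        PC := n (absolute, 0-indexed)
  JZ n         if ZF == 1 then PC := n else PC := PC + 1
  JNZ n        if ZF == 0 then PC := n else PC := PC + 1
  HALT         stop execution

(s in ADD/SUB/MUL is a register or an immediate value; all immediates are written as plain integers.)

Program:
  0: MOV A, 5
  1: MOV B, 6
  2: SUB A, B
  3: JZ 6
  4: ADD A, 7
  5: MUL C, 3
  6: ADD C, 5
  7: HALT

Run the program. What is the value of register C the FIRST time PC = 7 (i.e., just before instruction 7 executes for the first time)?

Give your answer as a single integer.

Step 1: PC=0 exec 'MOV A, 5'. After: A=5 B=0 C=0 D=0 ZF=0 PC=1
Step 2: PC=1 exec 'MOV B, 6'. After: A=5 B=6 C=0 D=0 ZF=0 PC=2
Step 3: PC=2 exec 'SUB A, B'. After: A=-1 B=6 C=0 D=0 ZF=0 PC=3
Step 4: PC=3 exec 'JZ 6'. After: A=-1 B=6 C=0 D=0 ZF=0 PC=4
Step 5: PC=4 exec 'ADD A, 7'. After: A=6 B=6 C=0 D=0 ZF=0 PC=5
Step 6: PC=5 exec 'MUL C, 3'. After: A=6 B=6 C=0 D=0 ZF=1 PC=6
Step 7: PC=6 exec 'ADD C, 5'. After: A=6 B=6 C=5 D=0 ZF=0 PC=7
First time PC=7: C=5

5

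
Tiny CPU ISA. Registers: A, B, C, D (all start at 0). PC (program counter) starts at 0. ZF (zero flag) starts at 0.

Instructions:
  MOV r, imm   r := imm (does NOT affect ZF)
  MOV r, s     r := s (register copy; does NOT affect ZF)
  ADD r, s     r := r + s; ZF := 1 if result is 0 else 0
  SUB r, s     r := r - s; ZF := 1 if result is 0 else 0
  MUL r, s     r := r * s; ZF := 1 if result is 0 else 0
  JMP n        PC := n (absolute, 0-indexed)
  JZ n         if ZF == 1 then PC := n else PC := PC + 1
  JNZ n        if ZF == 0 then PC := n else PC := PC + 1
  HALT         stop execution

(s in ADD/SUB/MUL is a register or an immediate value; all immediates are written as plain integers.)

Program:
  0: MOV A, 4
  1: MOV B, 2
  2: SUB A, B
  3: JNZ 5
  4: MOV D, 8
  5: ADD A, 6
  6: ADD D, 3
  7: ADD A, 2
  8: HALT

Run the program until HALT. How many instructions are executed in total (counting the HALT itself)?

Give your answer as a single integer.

Step 1: PC=0 exec 'MOV A, 4'. After: A=4 B=0 C=0 D=0 ZF=0 PC=1
Step 2: PC=1 exec 'MOV B, 2'. After: A=4 B=2 C=0 D=0 ZF=0 PC=2
Step 3: PC=2 exec 'SUB A, B'. After: A=2 B=2 C=0 D=0 ZF=0 PC=3
Step 4: PC=3 exec 'JNZ 5'. After: A=2 B=2 C=0 D=0 ZF=0 PC=5
Step 5: PC=5 exec 'ADD A, 6'. After: A=8 B=2 C=0 D=0 ZF=0 PC=6
Step 6: PC=6 exec 'ADD D, 3'. After: A=8 B=2 C=0 D=3 ZF=0 PC=7
Step 7: PC=7 exec 'ADD A, 2'. After: A=10 B=2 C=0 D=3 ZF=0 PC=8
Step 8: PC=8 exec 'HALT'. After: A=10 B=2 C=0 D=3 ZF=0 PC=8 HALTED
Total instructions executed: 8

Answer: 8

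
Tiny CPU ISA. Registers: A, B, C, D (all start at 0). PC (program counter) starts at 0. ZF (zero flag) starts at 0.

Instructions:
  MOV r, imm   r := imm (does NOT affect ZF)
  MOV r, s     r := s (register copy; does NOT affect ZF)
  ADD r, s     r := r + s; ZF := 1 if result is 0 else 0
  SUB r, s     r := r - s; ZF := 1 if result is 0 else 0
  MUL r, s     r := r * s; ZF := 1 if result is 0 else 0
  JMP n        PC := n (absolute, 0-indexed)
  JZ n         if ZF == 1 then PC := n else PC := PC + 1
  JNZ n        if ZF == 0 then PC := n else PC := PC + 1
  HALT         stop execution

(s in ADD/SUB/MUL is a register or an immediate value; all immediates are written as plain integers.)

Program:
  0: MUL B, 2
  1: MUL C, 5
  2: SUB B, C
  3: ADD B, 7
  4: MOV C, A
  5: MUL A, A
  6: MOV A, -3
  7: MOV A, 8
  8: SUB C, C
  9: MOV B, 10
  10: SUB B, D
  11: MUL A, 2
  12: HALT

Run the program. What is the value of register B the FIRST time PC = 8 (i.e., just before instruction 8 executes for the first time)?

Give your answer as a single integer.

Step 1: PC=0 exec 'MUL B, 2'. After: A=0 B=0 C=0 D=0 ZF=1 PC=1
Step 2: PC=1 exec 'MUL C, 5'. After: A=0 B=0 C=0 D=0 ZF=1 PC=2
Step 3: PC=2 exec 'SUB B, C'. After: A=0 B=0 C=0 D=0 ZF=1 PC=3
Step 4: PC=3 exec 'ADD B, 7'. After: A=0 B=7 C=0 D=0 ZF=0 PC=4
Step 5: PC=4 exec 'MOV C, A'. After: A=0 B=7 C=0 D=0 ZF=0 PC=5
Step 6: PC=5 exec 'MUL A, A'. After: A=0 B=7 C=0 D=0 ZF=1 PC=6
Step 7: PC=6 exec 'MOV A, -3'. After: A=-3 B=7 C=0 D=0 ZF=1 PC=7
Step 8: PC=7 exec 'MOV A, 8'. After: A=8 B=7 C=0 D=0 ZF=1 PC=8
First time PC=8: B=7

7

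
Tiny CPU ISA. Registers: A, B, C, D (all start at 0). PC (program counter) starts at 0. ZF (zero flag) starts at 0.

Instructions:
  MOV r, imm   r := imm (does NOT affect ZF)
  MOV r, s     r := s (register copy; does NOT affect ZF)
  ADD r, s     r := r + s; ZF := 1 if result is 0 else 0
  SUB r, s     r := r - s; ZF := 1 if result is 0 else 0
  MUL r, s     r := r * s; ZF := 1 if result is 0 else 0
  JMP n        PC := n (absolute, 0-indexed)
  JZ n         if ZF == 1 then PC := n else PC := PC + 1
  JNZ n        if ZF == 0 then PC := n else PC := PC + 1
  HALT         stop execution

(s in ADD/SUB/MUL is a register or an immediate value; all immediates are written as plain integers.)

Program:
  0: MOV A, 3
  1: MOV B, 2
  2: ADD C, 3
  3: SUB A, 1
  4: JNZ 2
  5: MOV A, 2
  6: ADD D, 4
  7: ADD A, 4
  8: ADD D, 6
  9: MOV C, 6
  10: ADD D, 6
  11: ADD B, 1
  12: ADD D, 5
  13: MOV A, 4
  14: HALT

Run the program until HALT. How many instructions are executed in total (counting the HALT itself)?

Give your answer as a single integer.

Answer: 21

Derivation:
Step 1: PC=0 exec 'MOV A, 3'. After: A=3 B=0 C=0 D=0 ZF=0 PC=1
Step 2: PC=1 exec 'MOV B, 2'. After: A=3 B=2 C=0 D=0 ZF=0 PC=2
Step 3: PC=2 exec 'ADD C, 3'. After: A=3 B=2 C=3 D=0 ZF=0 PC=3
Step 4: PC=3 exec 'SUB A, 1'. After: A=2 B=2 C=3 D=0 ZF=0 PC=4
Step 5: PC=4 exec 'JNZ 2'. After: A=2 B=2 C=3 D=0 ZF=0 PC=2
Step 6: PC=2 exec 'ADD C, 3'. After: A=2 B=2 C=6 D=0 ZF=0 PC=3
Step 7: PC=3 exec 'SUB A, 1'. After: A=1 B=2 C=6 D=0 ZF=0 PC=4
Step 8: PC=4 exec 'JNZ 2'. After: A=1 B=2 C=6 D=0 ZF=0 PC=2
Step 9: PC=2 exec 'ADD C, 3'. After: A=1 B=2 C=9 D=0 ZF=0 PC=3
Step 10: PC=3 exec 'SUB A, 1'. After: A=0 B=2 C=9 D=0 ZF=1 PC=4
Step 11: PC=4 exec 'JNZ 2'. After: A=0 B=2 C=9 D=0 ZF=1 PC=5
Step 12: PC=5 exec 'MOV A, 2'. After: A=2 B=2 C=9 D=0 ZF=1 PC=6
Step 13: PC=6 exec 'ADD D, 4'. After: A=2 B=2 C=9 D=4 ZF=0 PC=7
Step 14: PC=7 exec 'ADD A, 4'. After: A=6 B=2 C=9 D=4 ZF=0 PC=8
Step 15: PC=8 exec 'ADD D, 6'. After: A=6 B=2 C=9 D=10 ZF=0 PC=9
Step 16: PC=9 exec 'MOV C, 6'. After: A=6 B=2 C=6 D=10 ZF=0 PC=10
Step 17: PC=10 exec 'ADD D, 6'. After: A=6 B=2 C=6 D=16 ZF=0 PC=11
Step 18: PC=11 exec 'ADD B, 1'. After: A=6 B=3 C=6 D=16 ZF=0 PC=12
Step 19: PC=12 exec 'ADD D, 5'. After: A=6 B=3 C=6 D=21 ZF=0 PC=13
Step 20: PC=13 exec 'MOV A, 4'. After: A=4 B=3 C=6 D=21 ZF=0 PC=14
Step 21: PC=14 exec 'HALT'. After: A=4 B=3 C=6 D=21 ZF=0 PC=14 HALTED
Total instructions executed: 21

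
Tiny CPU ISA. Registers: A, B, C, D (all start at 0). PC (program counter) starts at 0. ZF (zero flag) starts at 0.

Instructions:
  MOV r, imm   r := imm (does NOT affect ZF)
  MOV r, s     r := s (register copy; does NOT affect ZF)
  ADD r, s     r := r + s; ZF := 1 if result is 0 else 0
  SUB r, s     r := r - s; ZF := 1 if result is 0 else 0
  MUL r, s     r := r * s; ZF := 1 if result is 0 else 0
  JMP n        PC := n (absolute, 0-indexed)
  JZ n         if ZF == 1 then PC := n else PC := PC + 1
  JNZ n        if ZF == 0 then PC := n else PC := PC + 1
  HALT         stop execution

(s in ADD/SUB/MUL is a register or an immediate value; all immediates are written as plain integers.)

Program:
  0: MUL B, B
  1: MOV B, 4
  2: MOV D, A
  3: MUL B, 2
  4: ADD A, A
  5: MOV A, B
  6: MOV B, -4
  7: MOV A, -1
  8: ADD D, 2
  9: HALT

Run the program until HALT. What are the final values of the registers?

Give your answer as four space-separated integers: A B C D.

Answer: -1 -4 0 2

Derivation:
Step 1: PC=0 exec 'MUL B, B'. After: A=0 B=0 C=0 D=0 ZF=1 PC=1
Step 2: PC=1 exec 'MOV B, 4'. After: A=0 B=4 C=0 D=0 ZF=1 PC=2
Step 3: PC=2 exec 'MOV D, A'. After: A=0 B=4 C=0 D=0 ZF=1 PC=3
Step 4: PC=3 exec 'MUL B, 2'. After: A=0 B=8 C=0 D=0 ZF=0 PC=4
Step 5: PC=4 exec 'ADD A, A'. After: A=0 B=8 C=0 D=0 ZF=1 PC=5
Step 6: PC=5 exec 'MOV A, B'. After: A=8 B=8 C=0 D=0 ZF=1 PC=6
Step 7: PC=6 exec 'MOV B, -4'. After: A=8 B=-4 C=0 D=0 ZF=1 PC=7
Step 8: PC=7 exec 'MOV A, -1'. After: A=-1 B=-4 C=0 D=0 ZF=1 PC=8
Step 9: PC=8 exec 'ADD D, 2'. After: A=-1 B=-4 C=0 D=2 ZF=0 PC=9
Step 10: PC=9 exec 'HALT'. After: A=-1 B=-4 C=0 D=2 ZF=0 PC=9 HALTED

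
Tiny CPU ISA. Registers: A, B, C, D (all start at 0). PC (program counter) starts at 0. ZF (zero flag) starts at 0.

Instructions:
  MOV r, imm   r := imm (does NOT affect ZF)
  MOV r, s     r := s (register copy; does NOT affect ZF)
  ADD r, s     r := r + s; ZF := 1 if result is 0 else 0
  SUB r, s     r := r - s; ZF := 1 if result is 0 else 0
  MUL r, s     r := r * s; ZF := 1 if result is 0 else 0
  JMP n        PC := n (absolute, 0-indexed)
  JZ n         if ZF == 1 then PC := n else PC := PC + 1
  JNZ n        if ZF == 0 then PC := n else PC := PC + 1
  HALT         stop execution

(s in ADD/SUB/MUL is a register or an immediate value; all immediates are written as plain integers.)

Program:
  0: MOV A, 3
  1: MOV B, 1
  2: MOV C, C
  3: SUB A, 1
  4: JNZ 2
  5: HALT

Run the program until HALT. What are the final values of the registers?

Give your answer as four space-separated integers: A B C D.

Step 1: PC=0 exec 'MOV A, 3'. After: A=3 B=0 C=0 D=0 ZF=0 PC=1
Step 2: PC=1 exec 'MOV B, 1'. After: A=3 B=1 C=0 D=0 ZF=0 PC=2
Step 3: PC=2 exec 'MOV C, C'. After: A=3 B=1 C=0 D=0 ZF=0 PC=3
Step 4: PC=3 exec 'SUB A, 1'. After: A=2 B=1 C=0 D=0 ZF=0 PC=4
Step 5: PC=4 exec 'JNZ 2'. After: A=2 B=1 C=0 D=0 ZF=0 PC=2
Step 6: PC=2 exec 'MOV C, C'. After: A=2 B=1 C=0 D=0 ZF=0 PC=3
Step 7: PC=3 exec 'SUB A, 1'. After: A=1 B=1 C=0 D=0 ZF=0 PC=4
Step 8: PC=4 exec 'JNZ 2'. After: A=1 B=1 C=0 D=0 ZF=0 PC=2
Step 9: PC=2 exec 'MOV C, C'. After: A=1 B=1 C=0 D=0 ZF=0 PC=3
Step 10: PC=3 exec 'SUB A, 1'. After: A=0 B=1 C=0 D=0 ZF=1 PC=4
Step 11: PC=4 exec 'JNZ 2'. After: A=0 B=1 C=0 D=0 ZF=1 PC=5
Step 12: PC=5 exec 'HALT'. After: A=0 B=1 C=0 D=0 ZF=1 PC=5 HALTED

Answer: 0 1 0 0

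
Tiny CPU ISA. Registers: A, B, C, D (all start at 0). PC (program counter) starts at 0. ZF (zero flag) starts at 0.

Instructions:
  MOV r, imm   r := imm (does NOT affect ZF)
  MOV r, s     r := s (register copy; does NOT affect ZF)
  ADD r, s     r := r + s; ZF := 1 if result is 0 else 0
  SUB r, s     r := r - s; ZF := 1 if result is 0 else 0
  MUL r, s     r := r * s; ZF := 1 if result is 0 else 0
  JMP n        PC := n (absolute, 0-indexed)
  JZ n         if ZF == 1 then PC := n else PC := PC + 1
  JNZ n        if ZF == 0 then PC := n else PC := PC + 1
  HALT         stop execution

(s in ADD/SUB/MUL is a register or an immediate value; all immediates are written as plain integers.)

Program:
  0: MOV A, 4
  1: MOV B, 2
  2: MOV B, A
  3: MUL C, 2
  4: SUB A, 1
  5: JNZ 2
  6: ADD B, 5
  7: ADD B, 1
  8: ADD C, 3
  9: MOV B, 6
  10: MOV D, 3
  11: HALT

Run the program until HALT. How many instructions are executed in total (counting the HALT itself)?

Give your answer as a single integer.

Step 1: PC=0 exec 'MOV A, 4'. After: A=4 B=0 C=0 D=0 ZF=0 PC=1
Step 2: PC=1 exec 'MOV B, 2'. After: A=4 B=2 C=0 D=0 ZF=0 PC=2
Step 3: PC=2 exec 'MOV B, A'. After: A=4 B=4 C=0 D=0 ZF=0 PC=3
Step 4: PC=3 exec 'MUL C, 2'. After: A=4 B=4 C=0 D=0 ZF=1 PC=4
Step 5: PC=4 exec 'SUB A, 1'. After: A=3 B=4 C=0 D=0 ZF=0 PC=5
Step 6: PC=5 exec 'JNZ 2'. After: A=3 B=4 C=0 D=0 ZF=0 PC=2
Step 7: PC=2 exec 'MOV B, A'. After: A=3 B=3 C=0 D=0 ZF=0 PC=3
Step 8: PC=3 exec 'MUL C, 2'. After: A=3 B=3 C=0 D=0 ZF=1 PC=4
Step 9: PC=4 exec 'SUB A, 1'. After: A=2 B=3 C=0 D=0 ZF=0 PC=5
Step 10: PC=5 exec 'JNZ 2'. After: A=2 B=3 C=0 D=0 ZF=0 PC=2
Step 11: PC=2 exec 'MOV B, A'. After: A=2 B=2 C=0 D=0 ZF=0 PC=3
Step 12: PC=3 exec 'MUL C, 2'. After: A=2 B=2 C=0 D=0 ZF=1 PC=4
Step 13: PC=4 exec 'SUB A, 1'. After: A=1 B=2 C=0 D=0 ZF=0 PC=5
Step 14: PC=5 exec 'JNZ 2'. After: A=1 B=2 C=0 D=0 ZF=0 PC=2
Step 15: PC=2 exec 'MOV B, A'. After: A=1 B=1 C=0 D=0 ZF=0 PC=3
Step 16: PC=3 exec 'MUL C, 2'. After: A=1 B=1 C=0 D=0 ZF=1 PC=4
Step 17: PC=4 exec 'SUB A, 1'. After: A=0 B=1 C=0 D=0 ZF=1 PC=5
Step 18: PC=5 exec 'JNZ 2'. After: A=0 B=1 C=0 D=0 ZF=1 PC=6
Step 19: PC=6 exec 'ADD B, 5'. After: A=0 B=6 C=0 D=0 ZF=0 PC=7
Step 20: PC=7 exec 'ADD B, 1'. After: A=0 B=7 C=0 D=0 ZF=0 PC=8
Step 21: PC=8 exec 'ADD C, 3'. After: A=0 B=7 C=3 D=0 ZF=0 PC=9
Step 22: PC=9 exec 'MOV B, 6'. After: A=0 B=6 C=3 D=0 ZF=0 PC=10
Step 23: PC=10 exec 'MOV D, 3'. After: A=0 B=6 C=3 D=3 ZF=0 PC=11
Step 24: PC=11 exec 'HALT'. After: A=0 B=6 C=3 D=3 ZF=0 PC=11 HALTED
Total instructions executed: 24

Answer: 24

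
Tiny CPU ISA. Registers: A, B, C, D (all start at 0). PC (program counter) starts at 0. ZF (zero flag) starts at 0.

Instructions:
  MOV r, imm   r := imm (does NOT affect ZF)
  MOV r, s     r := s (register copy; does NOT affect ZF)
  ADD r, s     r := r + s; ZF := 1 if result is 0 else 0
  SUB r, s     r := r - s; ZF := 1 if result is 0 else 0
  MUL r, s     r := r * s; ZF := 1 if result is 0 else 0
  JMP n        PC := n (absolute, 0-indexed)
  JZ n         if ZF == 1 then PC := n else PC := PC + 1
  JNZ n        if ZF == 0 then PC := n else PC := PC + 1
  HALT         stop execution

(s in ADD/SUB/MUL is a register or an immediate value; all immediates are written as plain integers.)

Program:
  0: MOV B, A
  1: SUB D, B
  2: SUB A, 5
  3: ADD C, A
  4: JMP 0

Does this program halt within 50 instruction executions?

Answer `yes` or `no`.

Step 1: PC=0 exec 'MOV B, A'. After: A=0 B=0 C=0 D=0 ZF=0 PC=1
Step 2: PC=1 exec 'SUB D, B'. After: A=0 B=0 C=0 D=0 ZF=1 PC=2
Step 3: PC=2 exec 'SUB A, 5'. After: A=-5 B=0 C=0 D=0 ZF=0 PC=3
Step 4: PC=3 exec 'ADD C, A'. After: A=-5 B=0 C=-5 D=0 ZF=0 PC=4
Step 5: PC=4 exec 'JMP 0'. After: A=-5 B=0 C=-5 D=0 ZF=0 PC=0
Step 6: PC=0 exec 'MOV B, A'. After: A=-5 B=-5 C=-5 D=0 ZF=0 PC=1
Step 7: PC=1 exec 'SUB D, B'. After: A=-5 B=-5 C=-5 D=5 ZF=0 PC=2
Step 8: PC=2 exec 'SUB A, 5'. After: A=-10 B=-5 C=-5 D=5 ZF=0 PC=3
Step 9: PC=3 exec 'ADD C, A'. After: A=-10 B=-5 C=-15 D=5 ZF=0 PC=4
Step 10: PC=4 exec 'JMP 0'. After: A=-10 B=-5 C=-15 D=5 ZF=0 PC=0
Step 11: PC=0 exec 'MOV B, A'. After: A=-10 B=-10 C=-15 D=5 ZF=0 PC=1
Step 12: PC=1 exec 'SUB D, B'. After: A=-10 B=-10 C=-15 D=15 ZF=0 PC=2
Step 13: PC=2 exec 'SUB A, 5'. After: A=-15 B=-10 C=-15 D=15 ZF=0 PC=3
Step 14: PC=3 exec 'ADD C, A'. After: A=-15 B=-10 C=-30 D=15 ZF=0 PC=4
Step 15: PC=4 exec 'JMP 0'. After: A=-15 B=-10 C=-30 D=15 ZF=0 PC=0
After 50 steps: not halted. PC revisits the same instructions with no path to HALT; will never halt.

Answer: no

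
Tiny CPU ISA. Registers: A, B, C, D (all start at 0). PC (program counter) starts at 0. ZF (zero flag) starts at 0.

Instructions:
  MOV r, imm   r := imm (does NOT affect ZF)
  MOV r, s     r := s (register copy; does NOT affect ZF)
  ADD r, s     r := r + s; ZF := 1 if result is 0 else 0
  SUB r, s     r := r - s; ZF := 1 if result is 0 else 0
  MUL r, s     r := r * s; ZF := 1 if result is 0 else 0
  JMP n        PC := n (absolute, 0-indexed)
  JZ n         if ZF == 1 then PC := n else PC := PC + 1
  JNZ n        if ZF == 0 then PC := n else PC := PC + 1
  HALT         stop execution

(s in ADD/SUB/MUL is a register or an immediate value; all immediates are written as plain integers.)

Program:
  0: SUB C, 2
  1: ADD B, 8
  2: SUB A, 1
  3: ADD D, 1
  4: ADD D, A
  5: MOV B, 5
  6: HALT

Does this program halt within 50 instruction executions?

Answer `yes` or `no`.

Step 1: PC=0 exec 'SUB C, 2'. After: A=0 B=0 C=-2 D=0 ZF=0 PC=1
Step 2: PC=1 exec 'ADD B, 8'. After: A=0 B=8 C=-2 D=0 ZF=0 PC=2
Step 3: PC=2 exec 'SUB A, 1'. After: A=-1 B=8 C=-2 D=0 ZF=0 PC=3
Step 4: PC=3 exec 'ADD D, 1'. After: A=-1 B=8 C=-2 D=1 ZF=0 PC=4
Step 5: PC=4 exec 'ADD D, A'. After: A=-1 B=8 C=-2 D=0 ZF=1 PC=5
Step 6: PC=5 exec 'MOV B, 5'. After: A=-1 B=5 C=-2 D=0 ZF=1 PC=6
Step 7: PC=6 exec 'HALT'. After: A=-1 B=5 C=-2 D=0 ZF=1 PC=6 HALTED

Answer: yes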